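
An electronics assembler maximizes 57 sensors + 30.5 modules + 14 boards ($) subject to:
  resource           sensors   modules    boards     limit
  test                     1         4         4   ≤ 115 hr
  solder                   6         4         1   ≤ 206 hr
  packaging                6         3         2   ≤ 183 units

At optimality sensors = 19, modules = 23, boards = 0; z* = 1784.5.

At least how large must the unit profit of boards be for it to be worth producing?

17

Check each constraint at x*: test 111/115 (slack 4); solder 206/206 (tight); packaging 183/183 (tight).
Since test is not tight, its dual is 0.
The binding rows give the dual system: 6·y_solder + 6·y_packaging = 57 and 4·y_solder + 3·y_packaging = 30.5.
Solving: y_solder = 2, y_packaging = 7.5.
boards enters the basis when its profit ≥ yᵀa₃ = 2·1 + 7.5·2 = 17.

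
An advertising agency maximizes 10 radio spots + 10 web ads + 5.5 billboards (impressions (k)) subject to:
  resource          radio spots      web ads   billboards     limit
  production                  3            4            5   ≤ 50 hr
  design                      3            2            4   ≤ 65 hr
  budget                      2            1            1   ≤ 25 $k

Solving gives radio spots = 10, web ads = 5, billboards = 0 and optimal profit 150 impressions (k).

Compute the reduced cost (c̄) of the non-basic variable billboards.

-6.5

Binding: production and budget. Non-binding: design (25 unused).
Slack constraints have shadow price 0 (complementary slackness).
From A_Bᵀ y = c: 3·y_production + 2·y_budget = 10; 4·y_production + 1·y_budget = 10.
This yields shadow prices y_production = 2, y_budget = 2.
Reduced cost of billboards: c₃ − yᵀa₃ = 5.5 − (2·5 + 2·1) = 5.5 − 12 = -6.5.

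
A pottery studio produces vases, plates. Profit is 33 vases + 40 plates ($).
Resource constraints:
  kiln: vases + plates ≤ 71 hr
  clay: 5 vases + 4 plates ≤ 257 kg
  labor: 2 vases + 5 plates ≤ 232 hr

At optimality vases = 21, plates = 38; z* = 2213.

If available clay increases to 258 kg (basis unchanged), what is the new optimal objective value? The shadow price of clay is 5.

Δb = 1, so new z* = 2213 + (5)·(1) = 2213 + 5 = 2218.

2218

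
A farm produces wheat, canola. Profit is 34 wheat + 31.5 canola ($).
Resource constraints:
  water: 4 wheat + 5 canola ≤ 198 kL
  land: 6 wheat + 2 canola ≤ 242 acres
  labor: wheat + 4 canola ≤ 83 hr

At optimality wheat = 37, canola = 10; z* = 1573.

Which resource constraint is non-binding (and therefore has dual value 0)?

water: 198/198 (binding)
land: 242/242 (binding)
labor: 77/83 (slack 6)
By complementary slackness, a constraint with positive slack has shadow price 0 → labor.

labor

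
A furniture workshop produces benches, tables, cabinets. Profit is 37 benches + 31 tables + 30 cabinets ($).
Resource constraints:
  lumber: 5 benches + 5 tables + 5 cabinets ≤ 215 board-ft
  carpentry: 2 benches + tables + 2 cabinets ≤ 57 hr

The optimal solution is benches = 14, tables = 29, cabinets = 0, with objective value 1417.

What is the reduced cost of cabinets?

Check each constraint at x*: lumber 215/215 (tight); carpentry 57/57 (tight).
From A_Bᵀ y = c: 5·y_lumber + 2·y_carpentry = 37; 5·y_lumber + 1·y_carpentry = 31.
This yields shadow prices y_lumber = 5, y_carpentry = 6.
Reduced cost of cabinets: c₃ − yᵀa₃ = 30 − (5·5 + 6·2) = 30 − 37 = -7.

-7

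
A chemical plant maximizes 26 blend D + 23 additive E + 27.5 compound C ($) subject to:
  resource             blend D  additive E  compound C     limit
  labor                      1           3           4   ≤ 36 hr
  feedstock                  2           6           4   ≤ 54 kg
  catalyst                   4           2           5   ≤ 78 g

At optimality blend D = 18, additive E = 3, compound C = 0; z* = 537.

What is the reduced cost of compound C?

Check each constraint at x*: labor 27/36 (slack 9); feedstock 54/54 (tight); catalyst 78/78 (tight).
Since labor is not tight, its dual is 0.
The binding rows give the dual system: 2·y_feedstock + 4·y_catalyst = 26 and 6·y_feedstock + 2·y_catalyst = 23.
This yields shadow prices y_feedstock = 2, y_catalyst = 5.5.
Reduced cost of compound C: c₃ − yᵀa₃ = 27.5 − (2·4 + 5.5·5) = 27.5 − 35.5 = -8.

-8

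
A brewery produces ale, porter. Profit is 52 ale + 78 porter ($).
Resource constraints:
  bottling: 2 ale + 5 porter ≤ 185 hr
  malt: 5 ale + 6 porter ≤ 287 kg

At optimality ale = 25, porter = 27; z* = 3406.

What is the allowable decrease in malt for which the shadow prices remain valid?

65

Binding constraints: bottling, malt. The basis is B = [[2,5],[5,6]] with det -13.
Per unit decrease in malt, x* moves by d = (-0.3846, 0.1538).
The basis stays optimal until ale reaches 0; allowable decrease = 65 kg.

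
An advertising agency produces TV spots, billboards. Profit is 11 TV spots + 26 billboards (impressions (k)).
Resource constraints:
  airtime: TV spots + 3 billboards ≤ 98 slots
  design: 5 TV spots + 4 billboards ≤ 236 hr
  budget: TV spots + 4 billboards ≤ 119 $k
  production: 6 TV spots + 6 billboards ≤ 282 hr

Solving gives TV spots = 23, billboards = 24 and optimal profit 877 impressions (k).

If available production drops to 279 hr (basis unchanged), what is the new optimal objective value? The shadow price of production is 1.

Δb = -3, so new z* = 877 + (1)·(-3) = 877 − 3 = 874.

874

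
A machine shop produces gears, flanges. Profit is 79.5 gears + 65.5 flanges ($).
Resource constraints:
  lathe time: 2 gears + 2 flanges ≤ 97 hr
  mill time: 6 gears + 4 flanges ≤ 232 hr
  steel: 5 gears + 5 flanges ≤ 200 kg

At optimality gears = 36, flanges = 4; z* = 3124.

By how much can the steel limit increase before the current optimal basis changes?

Binding constraints: mill time, steel. The basis is B = [[6,4],[5,5]] with det 10.
Per unit increase in steel, x* moves by d = (-0.4, 0.6).
The basis stays optimal until lathe time becomes binding; allowable increase = 42.5 kg.

42.5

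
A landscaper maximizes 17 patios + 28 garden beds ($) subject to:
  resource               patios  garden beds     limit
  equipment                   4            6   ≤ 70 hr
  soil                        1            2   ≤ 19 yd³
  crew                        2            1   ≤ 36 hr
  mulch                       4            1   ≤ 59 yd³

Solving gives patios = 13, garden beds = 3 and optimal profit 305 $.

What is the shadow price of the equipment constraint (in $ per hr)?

Binding: equipment and soil. Non-binding: crew (7 unused), mulch (4 unused).
Since crew, mulch are not tight, their duals are 0.
From A_Bᵀ y = c: 4·y_equipment + 1·y_soil = 17; 6·y_equipment + 2·y_soil = 28.
This yields shadow prices y_equipment = 3, y_soil = 5.
Shadow price of equipment = 3.

3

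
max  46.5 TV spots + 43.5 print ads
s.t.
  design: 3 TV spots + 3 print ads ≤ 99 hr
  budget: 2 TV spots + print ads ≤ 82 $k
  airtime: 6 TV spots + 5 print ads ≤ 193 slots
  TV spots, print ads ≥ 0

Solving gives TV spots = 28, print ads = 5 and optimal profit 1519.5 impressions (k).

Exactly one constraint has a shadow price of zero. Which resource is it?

design: 99/99 (binding)
budget: 61/82 (slack 21)
airtime: 193/193 (binding)
By complementary slackness, a constraint with positive slack has shadow price 0 → budget.

budget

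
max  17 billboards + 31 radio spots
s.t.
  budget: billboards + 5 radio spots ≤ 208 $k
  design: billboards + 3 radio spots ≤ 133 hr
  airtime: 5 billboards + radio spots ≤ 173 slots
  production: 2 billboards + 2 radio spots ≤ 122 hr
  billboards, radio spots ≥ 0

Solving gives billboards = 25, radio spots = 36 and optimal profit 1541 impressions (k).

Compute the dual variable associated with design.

7

Binding: design and production. Non-binding: budget (3 unused), airtime (12 unused).
Slack constraints have shadow price 0 (complementary slackness).
The binding rows give the dual system: 1·y_design + 2·y_production = 17 and 3·y_design + 2·y_production = 31.
This yields shadow prices y_design = 7, y_production = 5.
Shadow price of design = 7.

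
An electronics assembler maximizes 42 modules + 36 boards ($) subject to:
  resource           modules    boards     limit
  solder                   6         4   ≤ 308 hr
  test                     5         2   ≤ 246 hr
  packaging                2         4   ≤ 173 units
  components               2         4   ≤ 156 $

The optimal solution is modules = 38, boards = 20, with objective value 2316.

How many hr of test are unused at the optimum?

test used = 5·38 + 2·20 = 230; slack = 246 − 230 = 16.

16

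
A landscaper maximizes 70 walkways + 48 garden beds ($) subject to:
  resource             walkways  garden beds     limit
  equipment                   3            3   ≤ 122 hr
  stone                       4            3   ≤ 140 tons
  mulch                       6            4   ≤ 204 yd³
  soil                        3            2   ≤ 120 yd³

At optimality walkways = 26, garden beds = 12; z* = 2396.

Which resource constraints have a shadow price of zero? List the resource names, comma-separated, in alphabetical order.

equipment, soil

equipment: 114/122 (slack 8)
stone: 140/140 (binding)
mulch: 204/204 (binding)
soil: 102/120 (slack 18)
By complementary slackness, a constraint with positive slack has shadow price 0 → equipment, soil.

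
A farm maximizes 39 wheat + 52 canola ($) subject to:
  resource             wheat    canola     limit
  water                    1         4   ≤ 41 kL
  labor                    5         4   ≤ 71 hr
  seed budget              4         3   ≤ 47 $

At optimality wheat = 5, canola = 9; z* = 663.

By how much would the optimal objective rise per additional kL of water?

Check each constraint at x*: water 41/41 (tight); labor 61/71 (slack 10); seed budget 47/47 (tight).
Slack constraints have shadow price 0 (complementary slackness).
The binding rows give the dual system: 1·y_water + 4·y_seed budget = 39 and 4·y_water + 3·y_seed budget = 52.
Solving: y_water = 7, y_seed budget = 8.
Shadow price of water = 7.

7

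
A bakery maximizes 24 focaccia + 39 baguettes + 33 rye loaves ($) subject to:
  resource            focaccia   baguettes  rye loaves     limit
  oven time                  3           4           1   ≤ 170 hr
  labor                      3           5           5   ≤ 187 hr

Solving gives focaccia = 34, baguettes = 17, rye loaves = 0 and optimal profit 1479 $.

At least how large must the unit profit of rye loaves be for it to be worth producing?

36

Check each constraint at x*: oven time 170/170 (tight); labor 187/187 (tight).
The binding rows give the dual system: 3·y_oven time + 3·y_labor = 24 and 4·y_oven time + 5·y_labor = 39.
Solving: y_oven time = 1, y_labor = 7.
rye loaves enters the basis when its profit ≥ yᵀa₃ = 1·1 + 7·5 = 36.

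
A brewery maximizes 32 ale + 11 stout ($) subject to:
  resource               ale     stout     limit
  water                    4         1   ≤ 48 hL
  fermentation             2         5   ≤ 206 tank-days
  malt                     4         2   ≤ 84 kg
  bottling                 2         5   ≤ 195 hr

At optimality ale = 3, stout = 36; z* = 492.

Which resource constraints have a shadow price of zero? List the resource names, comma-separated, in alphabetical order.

water: 48/48 (binding)
fermentation: 186/206 (slack 20)
malt: 84/84 (binding)
bottling: 186/195 (slack 9)
By complementary slackness, a constraint with positive slack has shadow price 0 → bottling, fermentation.

bottling, fermentation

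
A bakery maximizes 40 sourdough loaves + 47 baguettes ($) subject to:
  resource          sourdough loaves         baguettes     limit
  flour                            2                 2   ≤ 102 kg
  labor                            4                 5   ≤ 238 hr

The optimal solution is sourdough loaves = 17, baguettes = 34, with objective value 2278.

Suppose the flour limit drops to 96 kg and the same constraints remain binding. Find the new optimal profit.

2242

Check each constraint at x*: flour 102/102 (tight); labor 238/238 (tight).
The binding rows give the dual system: 2·y_flour + 4·y_labor = 40 and 2·y_flour + 5·y_labor = 47.
→ y_flour = 6 and y_labor = 7.
Δz = y_flour·Δb = 6 × (-6) = -36, so new z* = 2278 − 36 = 2242.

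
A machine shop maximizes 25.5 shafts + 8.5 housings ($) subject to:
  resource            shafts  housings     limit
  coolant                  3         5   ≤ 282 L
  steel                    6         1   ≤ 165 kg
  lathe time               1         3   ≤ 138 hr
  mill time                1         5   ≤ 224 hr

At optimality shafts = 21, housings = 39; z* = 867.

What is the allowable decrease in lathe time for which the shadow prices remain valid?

110.5

Binding constraints: steel, lathe time. The basis is B = [[6,1],[1,3]] with det 17.
Per unit decrease in lathe time, x* moves by d = (0.0588, -0.3529).
The basis stays optimal until housings reaches 0; allowable decrease = 110.5 hr.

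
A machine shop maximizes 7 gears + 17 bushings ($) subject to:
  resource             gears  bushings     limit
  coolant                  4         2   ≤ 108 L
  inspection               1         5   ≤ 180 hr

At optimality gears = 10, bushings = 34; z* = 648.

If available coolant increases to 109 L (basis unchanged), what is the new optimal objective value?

Both coolant and inspection are binding at x*.
The binding rows give the dual system: 4·y_coolant + 1·y_inspection = 7 and 2·y_coolant + 5·y_inspection = 17.
→ y_coolant = 1 and y_inspection = 3.
Δz = y_coolant·Δb = 1 × (1) = 1, so new z* = 648 + 1 = 649.

649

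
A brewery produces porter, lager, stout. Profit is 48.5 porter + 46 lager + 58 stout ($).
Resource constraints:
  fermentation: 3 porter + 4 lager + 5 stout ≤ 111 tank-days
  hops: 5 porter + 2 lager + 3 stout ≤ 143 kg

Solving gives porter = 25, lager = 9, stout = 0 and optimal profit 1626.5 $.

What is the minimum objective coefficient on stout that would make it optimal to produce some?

At the optimum: fermentation uses 111 of 111 (binding); hops uses 143 of 143 (binding).
The binding rows give the dual system: 3·y_fermentation + 5·y_hops = 48.5 and 4·y_fermentation + 2·y_hops = 46.
→ y_fermentation = 9.5 and y_hops = 4.
stout enters the basis when its profit ≥ yᵀa₃ = 9.5·5 + 4·3 = 59.5.

59.5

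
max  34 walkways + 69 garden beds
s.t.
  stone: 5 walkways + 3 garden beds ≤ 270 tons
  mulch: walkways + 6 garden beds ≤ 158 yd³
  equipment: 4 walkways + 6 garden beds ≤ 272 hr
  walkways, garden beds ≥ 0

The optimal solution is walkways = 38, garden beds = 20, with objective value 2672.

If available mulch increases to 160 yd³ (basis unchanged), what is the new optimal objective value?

2680

Check each constraint at x*: stone 250/270 (slack 20); mulch 158/158 (tight); equipment 272/272 (tight).
Slack constraints have shadow price 0 (complementary slackness).
The binding rows give the dual system: 1·y_mulch + 4·y_equipment = 34 and 6·y_mulch + 6·y_equipment = 69.
This yields shadow prices y_mulch = 4, y_equipment = 7.5.
Δz = y_mulch·Δb = 4 × (2) = 8, so new z* = 2672 + 8 = 2680.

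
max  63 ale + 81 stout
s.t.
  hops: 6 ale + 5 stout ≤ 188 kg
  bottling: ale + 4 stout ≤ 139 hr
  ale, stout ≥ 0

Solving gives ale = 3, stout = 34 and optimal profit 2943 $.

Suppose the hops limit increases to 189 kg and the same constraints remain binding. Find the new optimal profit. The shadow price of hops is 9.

Δb = 1, so new z* = 2943 + (9)·(1) = 2943 + 9 = 2952.

2952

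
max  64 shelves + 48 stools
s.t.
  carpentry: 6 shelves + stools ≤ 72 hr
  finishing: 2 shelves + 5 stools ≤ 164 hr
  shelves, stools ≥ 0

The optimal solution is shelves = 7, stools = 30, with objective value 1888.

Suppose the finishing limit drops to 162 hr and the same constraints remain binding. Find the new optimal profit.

Both carpentry and finishing are binding at x*.
The binding rows give the dual system: 6·y_carpentry + 2·y_finishing = 64 and 1·y_carpentry + 5·y_finishing = 48.
→ y_carpentry = 8 and y_finishing = 8.
Δz = y_finishing·Δb = 8 × (-2) = -16, so new z* = 1888 − 16 = 1872.

1872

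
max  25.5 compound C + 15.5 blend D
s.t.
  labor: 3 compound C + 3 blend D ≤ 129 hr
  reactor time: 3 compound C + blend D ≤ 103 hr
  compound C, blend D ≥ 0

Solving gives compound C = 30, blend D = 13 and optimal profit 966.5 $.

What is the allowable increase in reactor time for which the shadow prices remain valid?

Binding constraints: labor, reactor time. The basis is B = [[3,3],[3,1]] with det -6.
Per unit increase in reactor time, x* moves by d = (0.5, -0.5).
The basis stays optimal until blend D reaches 0; allowable increase = 26 hr.

26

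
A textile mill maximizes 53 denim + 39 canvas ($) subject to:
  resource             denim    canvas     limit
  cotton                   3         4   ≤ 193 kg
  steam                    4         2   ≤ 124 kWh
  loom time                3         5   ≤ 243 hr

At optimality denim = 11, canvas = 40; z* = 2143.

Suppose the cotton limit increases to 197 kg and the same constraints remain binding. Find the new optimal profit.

Binding: cotton and steam. Non-binding: loom time (10 unused).
Since loom time is not tight, its dual is 0.
From A_Bᵀ y = c: 3·y_cotton + 4·y_steam = 53; 4·y_cotton + 2·y_steam = 39.
Solving: y_cotton = 5, y_steam = 9.5.
Δz = y_cotton·Δb = 5 × (4) = 20, so new z* = 2143 + 20 = 2163.

2163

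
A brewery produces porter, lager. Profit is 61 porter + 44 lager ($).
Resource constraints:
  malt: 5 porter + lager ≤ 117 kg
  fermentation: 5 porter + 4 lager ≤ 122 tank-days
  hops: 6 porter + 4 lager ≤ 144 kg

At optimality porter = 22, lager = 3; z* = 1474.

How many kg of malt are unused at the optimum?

4

malt used = 5·22 + 1·3 = 113; slack = 117 − 113 = 4.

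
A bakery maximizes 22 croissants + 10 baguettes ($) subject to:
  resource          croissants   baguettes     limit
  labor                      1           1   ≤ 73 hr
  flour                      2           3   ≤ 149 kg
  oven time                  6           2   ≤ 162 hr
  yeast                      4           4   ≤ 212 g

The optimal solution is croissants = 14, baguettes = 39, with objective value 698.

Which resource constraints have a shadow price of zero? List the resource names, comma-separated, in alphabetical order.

labor: 53/73 (slack 20)
flour: 145/149 (slack 4)
oven time: 162/162 (binding)
yeast: 212/212 (binding)
By complementary slackness, a constraint with positive slack has shadow price 0 → flour, labor.

flour, labor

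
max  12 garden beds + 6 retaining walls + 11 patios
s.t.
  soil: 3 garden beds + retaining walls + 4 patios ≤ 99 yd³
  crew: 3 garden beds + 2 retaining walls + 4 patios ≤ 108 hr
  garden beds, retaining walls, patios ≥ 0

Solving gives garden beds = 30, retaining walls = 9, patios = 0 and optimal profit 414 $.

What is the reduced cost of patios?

-5

At the optimum: soil uses 99 of 99 (binding); crew uses 108 of 108 (binding).
From A_Bᵀ y = c: 3·y_soil + 3·y_crew = 12; 1·y_soil + 2·y_crew = 6.
Solving: y_soil = 2, y_crew = 2.
Reduced cost of patios: c₃ − yᵀa₃ = 11 − (2·4 + 2·4) = 11 − 16 = -5.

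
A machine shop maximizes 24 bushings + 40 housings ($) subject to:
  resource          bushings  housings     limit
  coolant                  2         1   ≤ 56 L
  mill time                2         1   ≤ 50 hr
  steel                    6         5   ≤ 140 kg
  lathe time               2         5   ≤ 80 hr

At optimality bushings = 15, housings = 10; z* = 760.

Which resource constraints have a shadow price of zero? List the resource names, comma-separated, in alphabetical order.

coolant: 40/56 (slack 16)
mill time: 40/50 (slack 10)
steel: 140/140 (binding)
lathe time: 80/80 (binding)
By complementary slackness, a constraint with positive slack has shadow price 0 → coolant, mill time.

coolant, mill time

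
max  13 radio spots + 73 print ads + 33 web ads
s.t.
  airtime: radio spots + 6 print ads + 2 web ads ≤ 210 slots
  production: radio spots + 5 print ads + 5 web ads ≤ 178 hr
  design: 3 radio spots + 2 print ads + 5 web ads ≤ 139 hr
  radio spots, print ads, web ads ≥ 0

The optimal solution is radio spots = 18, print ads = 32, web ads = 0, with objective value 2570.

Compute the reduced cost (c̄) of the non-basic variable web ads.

-8

Binding: airtime and production. Non-binding: design (21 unused).
Since design is not tight, its dual is 0.
The binding rows give the dual system: 1·y_airtime + 1·y_production = 13 and 6·y_airtime + 5·y_production = 73.
→ y_airtime = 8 and y_production = 5.
Reduced cost of web ads: c₃ − yᵀa₃ = 33 − (8·2 + 5·5) = 33 − 41 = -8.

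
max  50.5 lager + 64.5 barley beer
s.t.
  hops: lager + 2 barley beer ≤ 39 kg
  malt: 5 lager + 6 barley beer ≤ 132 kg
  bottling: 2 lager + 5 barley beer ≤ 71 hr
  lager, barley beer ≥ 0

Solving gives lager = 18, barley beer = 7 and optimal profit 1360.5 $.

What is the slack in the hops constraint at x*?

7

hops used = 1·18 + 2·7 = 32; slack = 39 − 32 = 7.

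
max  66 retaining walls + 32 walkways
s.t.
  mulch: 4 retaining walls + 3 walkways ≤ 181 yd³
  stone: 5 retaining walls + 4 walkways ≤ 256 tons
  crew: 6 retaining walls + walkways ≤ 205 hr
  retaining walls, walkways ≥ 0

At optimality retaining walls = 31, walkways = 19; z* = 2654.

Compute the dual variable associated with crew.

5

Check each constraint at x*: mulch 181/181 (tight); stone 231/256 (slack 25); crew 205/205 (tight).
Since stone is not tight, its dual is 0.
Dual feasibility on the basic columns requires 4·y_mulch + 6·y_crew = 66, 3·y_mulch + 1·y_crew = 32.
Solving: y_mulch = 9, y_crew = 5.
Shadow price of crew = 5.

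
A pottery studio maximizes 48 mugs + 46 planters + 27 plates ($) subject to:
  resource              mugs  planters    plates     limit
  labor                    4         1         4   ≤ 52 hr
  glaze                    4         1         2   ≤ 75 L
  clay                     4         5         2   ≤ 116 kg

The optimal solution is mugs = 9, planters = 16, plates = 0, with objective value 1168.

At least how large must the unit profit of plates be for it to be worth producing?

At the optimum: labor uses 52 of 52 (binding); glaze uses 52 of 75 (slack = 23); clay uses 116 of 116 (binding).
Since glaze is not tight, its dual is 0.
The binding rows give the dual system: 4·y_labor + 4·y_clay = 48 and 1·y_labor + 5·y_clay = 46.
This yields shadow prices y_labor = 3.5, y_clay = 8.5.
plates enters the basis when its profit ≥ yᵀa₃ = 3.5·4 + 8.5·2 = 31.

31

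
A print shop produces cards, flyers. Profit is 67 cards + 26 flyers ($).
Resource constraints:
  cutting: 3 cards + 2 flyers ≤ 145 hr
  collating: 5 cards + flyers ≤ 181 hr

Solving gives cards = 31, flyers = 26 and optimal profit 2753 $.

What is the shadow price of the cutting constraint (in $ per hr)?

Both cutting and collating are binding at x*.
From A_Bᵀ y = c: 3·y_cutting + 5·y_collating = 67; 2·y_cutting + 1·y_collating = 26.
→ y_cutting = 9 and y_collating = 8.
Shadow price of cutting = 9.

9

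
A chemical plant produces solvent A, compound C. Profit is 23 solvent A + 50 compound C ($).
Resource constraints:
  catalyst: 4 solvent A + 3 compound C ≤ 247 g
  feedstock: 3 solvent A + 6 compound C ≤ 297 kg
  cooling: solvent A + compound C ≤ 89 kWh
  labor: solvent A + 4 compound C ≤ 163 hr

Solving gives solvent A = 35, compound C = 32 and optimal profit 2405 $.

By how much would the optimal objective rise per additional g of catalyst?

Check each constraint at x*: catalyst 236/247 (slack 11); feedstock 297/297 (tight); cooling 67/89 (slack 22); labor 163/163 (tight).
Slack constraints have shadow price 0 (complementary slackness).
Dual feasibility on the basic columns requires 3·y_feedstock + 1·y_labor = 23, 6·y_feedstock + 4·y_labor = 50.
This yields shadow prices y_feedstock = 7, y_labor = 2.
Shadow price of catalyst = 0.

0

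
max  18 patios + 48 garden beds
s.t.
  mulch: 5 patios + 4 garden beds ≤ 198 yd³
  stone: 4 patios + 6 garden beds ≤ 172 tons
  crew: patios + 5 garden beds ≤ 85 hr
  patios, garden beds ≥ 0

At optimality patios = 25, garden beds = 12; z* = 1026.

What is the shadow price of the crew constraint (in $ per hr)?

6

Binding: stone and crew. Non-binding: mulch (25 unused).
Slack constraints have shadow price 0 (complementary slackness).
From A_Bᵀ y = c: 4·y_stone + 1·y_crew = 18; 6·y_stone + 5·y_crew = 48.
This yields shadow prices y_stone = 3, y_crew = 6.
Shadow price of crew = 6.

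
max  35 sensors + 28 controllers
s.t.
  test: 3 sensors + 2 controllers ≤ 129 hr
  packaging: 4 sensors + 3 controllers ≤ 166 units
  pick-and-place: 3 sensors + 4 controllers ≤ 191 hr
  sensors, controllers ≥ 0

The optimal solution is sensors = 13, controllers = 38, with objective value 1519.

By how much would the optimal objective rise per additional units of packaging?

8

Check each constraint at x*: test 115/129 (slack 14); packaging 166/166 (tight); pick-and-place 191/191 (tight).
Since test is not tight, its dual is 0.
Dual feasibility on the basic columns requires 4·y_packaging + 3·y_pick-and-place = 35, 3·y_packaging + 4·y_pick-and-place = 28.
Solving: y_packaging = 8, y_pick-and-place = 1.
Shadow price of packaging = 8.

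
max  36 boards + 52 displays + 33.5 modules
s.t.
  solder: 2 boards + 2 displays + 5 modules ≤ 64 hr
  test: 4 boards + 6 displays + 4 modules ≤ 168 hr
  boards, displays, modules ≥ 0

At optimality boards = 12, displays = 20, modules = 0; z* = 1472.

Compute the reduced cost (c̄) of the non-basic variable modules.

-8.5

At the optimum: solder uses 64 of 64 (binding); test uses 168 of 168 (binding).
From A_Bᵀ y = c: 2·y_solder + 4·y_test = 36; 2·y_solder + 6·y_test = 52.
→ y_solder = 2 and y_test = 8.
Reduced cost of modules: c₃ − yᵀa₃ = 33.5 − (2·5 + 8·4) = 33.5 − 42 = -8.5.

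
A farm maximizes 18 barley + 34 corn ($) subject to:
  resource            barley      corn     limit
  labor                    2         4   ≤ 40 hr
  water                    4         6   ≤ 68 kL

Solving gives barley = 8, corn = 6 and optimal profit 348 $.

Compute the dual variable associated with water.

Both labor and water are binding at x*.
From A_Bᵀ y = c: 2·y_labor + 4·y_water = 18; 4·y_labor + 6·y_water = 34.
Solving: y_labor = 7, y_water = 1.
Shadow price of water = 1.

1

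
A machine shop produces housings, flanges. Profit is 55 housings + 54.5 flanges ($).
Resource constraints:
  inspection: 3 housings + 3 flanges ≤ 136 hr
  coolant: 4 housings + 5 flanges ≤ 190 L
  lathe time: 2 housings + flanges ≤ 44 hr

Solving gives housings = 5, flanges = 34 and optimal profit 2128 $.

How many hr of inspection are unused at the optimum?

19

inspection used = 3·5 + 3·34 = 117; slack = 136 − 117 = 19.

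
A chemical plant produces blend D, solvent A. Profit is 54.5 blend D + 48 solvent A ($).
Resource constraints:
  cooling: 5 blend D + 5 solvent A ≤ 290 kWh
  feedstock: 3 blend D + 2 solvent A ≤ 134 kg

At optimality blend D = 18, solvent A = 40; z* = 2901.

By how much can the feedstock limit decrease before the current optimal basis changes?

18

Binding constraints: cooling, feedstock. The basis is B = [[5,5],[3,2]] with det -5.
Per unit decrease in feedstock, x* moves by d = (-1, 1).
The basis stays optimal until blend D reaches 0; allowable decrease = 18 kg.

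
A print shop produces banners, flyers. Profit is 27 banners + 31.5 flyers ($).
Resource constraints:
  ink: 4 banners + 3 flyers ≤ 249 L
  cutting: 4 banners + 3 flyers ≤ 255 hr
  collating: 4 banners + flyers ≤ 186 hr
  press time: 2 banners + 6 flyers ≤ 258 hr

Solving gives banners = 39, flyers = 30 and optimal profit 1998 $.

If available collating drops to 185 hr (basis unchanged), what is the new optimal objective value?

Binding: collating and press time. Non-binding: ink (3 unused), cutting (9 unused).
By complementary slackness, y = 0 for the non-binding constraints.
The binding rows give the dual system: 4·y_collating + 2·y_press time = 27 and 1·y_collating + 6·y_press time = 31.5.
This yields shadow prices y_collating = 4.5, y_press time = 4.5.
Δz = y_collating·Δb = 4.5 × (-1) = -4.5, so new z* = 1998 − 4.5 = 1993.5.

1993.5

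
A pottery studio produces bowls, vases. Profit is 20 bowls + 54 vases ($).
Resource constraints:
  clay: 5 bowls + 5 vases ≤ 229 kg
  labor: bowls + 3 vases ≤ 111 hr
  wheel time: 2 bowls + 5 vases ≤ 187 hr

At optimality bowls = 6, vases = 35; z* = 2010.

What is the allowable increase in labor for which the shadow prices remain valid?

Binding constraints: labor, wheel time. The basis is B = [[1,3],[2,5]] with det -1.
Per unit increase in labor, x* moves by d = (-5, 2).
The basis stays optimal until bowls reaches 0; allowable increase = 1.2 hr.

1.2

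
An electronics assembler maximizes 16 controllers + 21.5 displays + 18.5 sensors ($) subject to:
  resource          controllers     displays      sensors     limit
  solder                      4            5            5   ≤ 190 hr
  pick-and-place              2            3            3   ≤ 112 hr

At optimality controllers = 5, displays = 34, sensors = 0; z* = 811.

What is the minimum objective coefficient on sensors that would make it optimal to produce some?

At the optimum: solder uses 190 of 190 (binding); pick-and-place uses 112 of 112 (binding).
From A_Bᵀ y = c: 4·y_solder + 2·y_pick-and-place = 16; 5·y_solder + 3·y_pick-and-place = 21.5.
Solving: y_solder = 2.5, y_pick-and-place = 3.
sensors enters the basis when its profit ≥ yᵀa₃ = 2.5·5 + 3·3 = 21.5.

21.5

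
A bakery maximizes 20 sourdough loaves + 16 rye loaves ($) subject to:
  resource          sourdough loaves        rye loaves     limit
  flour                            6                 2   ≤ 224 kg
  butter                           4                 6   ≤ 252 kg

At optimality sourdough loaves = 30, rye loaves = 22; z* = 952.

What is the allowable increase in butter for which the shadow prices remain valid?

Binding constraints: flour, butter. The basis is B = [[6,2],[4,6]] with det 28.
Per unit increase in butter, x* moves by d = (-0.0714, 0.2143).
The basis stays optimal until sourdough loaves reaches 0; allowable increase = 420 kg.

420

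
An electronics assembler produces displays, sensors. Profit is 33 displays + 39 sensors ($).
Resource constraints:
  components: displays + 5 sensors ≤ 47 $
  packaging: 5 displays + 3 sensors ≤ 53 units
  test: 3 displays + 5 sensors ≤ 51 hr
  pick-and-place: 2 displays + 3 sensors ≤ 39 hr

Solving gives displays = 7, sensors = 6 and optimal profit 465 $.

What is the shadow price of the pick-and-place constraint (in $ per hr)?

At the optimum: components uses 37 of 47 (slack = 10); packaging uses 53 of 53 (binding); test uses 51 of 51 (binding); pick-and-place uses 32 of 39 (slack = 7).
Slack constraints have shadow price 0 (complementary slackness).
From A_Bᵀ y = c: 5·y_packaging + 3·y_test = 33; 3·y_packaging + 5·y_test = 39.
→ y_packaging = 3 and y_test = 6.
Shadow price of pick-and-place = 0.

0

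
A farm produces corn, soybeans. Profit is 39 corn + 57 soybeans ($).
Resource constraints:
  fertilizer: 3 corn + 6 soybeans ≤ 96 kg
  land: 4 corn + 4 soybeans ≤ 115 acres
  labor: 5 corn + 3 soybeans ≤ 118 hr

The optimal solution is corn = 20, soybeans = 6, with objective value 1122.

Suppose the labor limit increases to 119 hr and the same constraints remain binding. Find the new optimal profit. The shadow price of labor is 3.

1125

Δb = 1, so new z* = 1122 + (3)·(1) = 1122 + 3 = 1125.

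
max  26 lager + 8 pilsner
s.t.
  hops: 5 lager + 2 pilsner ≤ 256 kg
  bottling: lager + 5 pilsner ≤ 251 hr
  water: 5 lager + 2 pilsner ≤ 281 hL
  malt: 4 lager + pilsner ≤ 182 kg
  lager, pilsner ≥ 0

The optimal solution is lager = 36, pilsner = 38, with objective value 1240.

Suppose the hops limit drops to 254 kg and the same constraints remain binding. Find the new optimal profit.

1236

Check each constraint at x*: hops 256/256 (tight); bottling 226/251 (slack 25); water 256/281 (slack 25); malt 182/182 (tight).
Since bottling, water are not tight, their duals are 0.
The binding rows give the dual system: 5·y_hops + 4·y_malt = 26 and 2·y_hops + 1·y_malt = 8.
This yields shadow prices y_hops = 2, y_malt = 4.
Δz = y_hops·Δb = 2 × (-2) = -4, so new z* = 1240 − 4 = 1236.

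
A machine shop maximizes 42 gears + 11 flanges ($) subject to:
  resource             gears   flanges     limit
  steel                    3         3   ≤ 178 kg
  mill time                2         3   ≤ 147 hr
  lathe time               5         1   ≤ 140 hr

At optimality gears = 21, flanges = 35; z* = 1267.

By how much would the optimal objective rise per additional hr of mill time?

1

Check each constraint at x*: steel 168/178 (slack 10); mill time 147/147 (tight); lathe time 140/140 (tight).
Since steel is not tight, its dual is 0.
From A_Bᵀ y = c: 2·y_mill time + 5·y_lathe time = 42; 3·y_mill time + 1·y_lathe time = 11.
This yields shadow prices y_mill time = 1, y_lathe time = 8.
Shadow price of mill time = 1.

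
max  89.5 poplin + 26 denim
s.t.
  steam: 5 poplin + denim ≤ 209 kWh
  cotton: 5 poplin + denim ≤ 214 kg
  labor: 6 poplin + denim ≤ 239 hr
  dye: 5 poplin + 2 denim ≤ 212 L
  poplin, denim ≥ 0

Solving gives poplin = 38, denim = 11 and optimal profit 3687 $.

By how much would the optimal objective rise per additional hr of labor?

Binding: labor and dye. Non-binding: steam (8 unused), cotton (13 unused).
Slack constraints have shadow price 0 (complementary slackness).
From A_Bᵀ y = c: 6·y_labor + 5·y_dye = 89.5; 1·y_labor + 2·y_dye = 26.
→ y_labor = 7 and y_dye = 9.5.
Shadow price of labor = 7.

7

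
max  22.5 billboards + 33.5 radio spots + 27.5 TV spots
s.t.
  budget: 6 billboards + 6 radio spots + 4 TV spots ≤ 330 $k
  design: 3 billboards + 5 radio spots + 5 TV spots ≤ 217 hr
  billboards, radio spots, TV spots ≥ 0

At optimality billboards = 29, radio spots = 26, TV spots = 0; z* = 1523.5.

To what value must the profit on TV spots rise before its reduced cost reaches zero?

31.5

Both budget and design are binding at x*.
From A_Bᵀ y = c: 6·y_budget + 3·y_design = 22.5; 6·y_budget + 5·y_design = 33.5.
→ y_budget = 1 and y_design = 5.5.
TV spots enters the basis when its profit ≥ yᵀa₃ = 1·4 + 5.5·5 = 31.5.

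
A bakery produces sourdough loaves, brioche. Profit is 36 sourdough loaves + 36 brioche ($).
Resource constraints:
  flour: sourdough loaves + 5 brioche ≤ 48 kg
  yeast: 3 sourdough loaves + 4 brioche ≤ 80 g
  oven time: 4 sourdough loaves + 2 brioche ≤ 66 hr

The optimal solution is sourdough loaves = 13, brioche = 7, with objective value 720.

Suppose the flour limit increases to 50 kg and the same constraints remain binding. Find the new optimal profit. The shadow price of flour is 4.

728

Δb = 2, so new z* = 720 + (4)·(2) = 720 + 8 = 728.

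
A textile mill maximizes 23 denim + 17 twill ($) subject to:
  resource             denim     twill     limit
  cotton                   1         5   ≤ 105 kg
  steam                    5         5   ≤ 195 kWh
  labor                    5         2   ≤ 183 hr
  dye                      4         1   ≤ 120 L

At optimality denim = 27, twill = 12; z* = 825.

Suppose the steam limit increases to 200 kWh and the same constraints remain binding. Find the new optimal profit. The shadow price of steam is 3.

Δb = 5, so new z* = 825 + (3)·(5) = 825 + 15 = 840.

840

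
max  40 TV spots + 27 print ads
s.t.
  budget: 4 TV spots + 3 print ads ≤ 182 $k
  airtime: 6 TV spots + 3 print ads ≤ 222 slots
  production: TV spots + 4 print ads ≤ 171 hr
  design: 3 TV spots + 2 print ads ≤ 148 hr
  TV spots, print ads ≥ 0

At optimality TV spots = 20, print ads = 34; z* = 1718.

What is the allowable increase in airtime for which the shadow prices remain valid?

51

Binding constraints: budget, airtime. The basis is B = [[4,3],[6,3]] with det -6.
Per unit increase in airtime, x* moves by d = (0.5, -0.6667).
The basis stays optimal until print ads reaches 0; allowable increase = 51 slots.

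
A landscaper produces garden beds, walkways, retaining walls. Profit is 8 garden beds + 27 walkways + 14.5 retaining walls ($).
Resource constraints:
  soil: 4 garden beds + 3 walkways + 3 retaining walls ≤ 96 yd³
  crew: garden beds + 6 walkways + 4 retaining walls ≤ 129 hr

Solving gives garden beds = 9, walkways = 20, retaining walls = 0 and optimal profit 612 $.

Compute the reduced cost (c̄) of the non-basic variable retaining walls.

-4.5

At the optimum: soil uses 96 of 96 (binding); crew uses 129 of 129 (binding).
Dual feasibility on the basic columns requires 4·y_soil + 1·y_crew = 8, 3·y_soil + 6·y_crew = 27.
Solving: y_soil = 1, y_crew = 4.
Reduced cost of retaining walls: c₃ − yᵀa₃ = 14.5 − (1·3 + 4·4) = 14.5 − 19 = -4.5.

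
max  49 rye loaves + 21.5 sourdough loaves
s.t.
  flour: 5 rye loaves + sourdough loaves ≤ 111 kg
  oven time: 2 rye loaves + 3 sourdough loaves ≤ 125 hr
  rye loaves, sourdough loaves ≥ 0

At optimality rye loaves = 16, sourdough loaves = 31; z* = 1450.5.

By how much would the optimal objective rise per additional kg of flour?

Check each constraint at x*: flour 111/111 (tight); oven time 125/125 (tight).
Dual feasibility on the basic columns requires 5·y_flour + 2·y_oven time = 49, 1·y_flour + 3·y_oven time = 21.5.
This yields shadow prices y_flour = 8, y_oven time = 4.5.
Shadow price of flour = 8.

8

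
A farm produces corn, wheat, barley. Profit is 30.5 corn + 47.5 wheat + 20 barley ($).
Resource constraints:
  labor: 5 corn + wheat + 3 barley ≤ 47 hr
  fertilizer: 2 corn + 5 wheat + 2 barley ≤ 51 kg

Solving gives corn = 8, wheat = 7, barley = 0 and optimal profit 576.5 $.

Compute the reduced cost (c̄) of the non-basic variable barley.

Both labor and fertilizer are binding at x*.
From A_Bᵀ y = c: 5·y_labor + 2·y_fertilizer = 30.5; 1·y_labor + 5·y_fertilizer = 47.5.
This yields shadow prices y_labor = 2.5, y_fertilizer = 9.
Reduced cost of barley: c₃ − yᵀa₃ = 20 − (2.5·3 + 9·2) = 20 − 25.5 = -5.5.

-5.5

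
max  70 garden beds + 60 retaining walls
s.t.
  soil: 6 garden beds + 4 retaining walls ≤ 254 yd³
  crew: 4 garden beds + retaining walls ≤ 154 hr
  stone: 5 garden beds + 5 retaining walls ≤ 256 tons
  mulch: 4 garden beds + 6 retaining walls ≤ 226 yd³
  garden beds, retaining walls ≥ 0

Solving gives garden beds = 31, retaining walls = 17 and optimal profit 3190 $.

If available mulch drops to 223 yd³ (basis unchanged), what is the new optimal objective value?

3178

Check each constraint at x*: soil 254/254 (tight); crew 141/154 (slack 13); stone 240/256 (slack 16); mulch 226/226 (tight).
By complementary slackness, y = 0 for the non-binding constraints.
The binding rows give the dual system: 6·y_soil + 4·y_mulch = 70 and 4·y_soil + 6·y_mulch = 60.
→ y_soil = 9 and y_mulch = 4.
Δz = y_mulch·Δb = 4 × (-3) = -12, so new z* = 3190 − 12 = 3178.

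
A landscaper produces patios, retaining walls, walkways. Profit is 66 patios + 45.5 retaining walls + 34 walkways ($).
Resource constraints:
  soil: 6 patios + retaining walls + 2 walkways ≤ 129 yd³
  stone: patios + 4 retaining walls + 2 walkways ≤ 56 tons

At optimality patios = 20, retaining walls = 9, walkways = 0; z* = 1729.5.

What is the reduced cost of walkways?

-3

Check each constraint at x*: soil 129/129 (tight); stone 56/56 (tight).
Dual feasibility on the basic columns requires 6·y_soil + 1·y_stone = 66, 1·y_soil + 4·y_stone = 45.5.
This yields shadow prices y_soil = 9.5, y_stone = 9.
Reduced cost of walkways: c₃ − yᵀa₃ = 34 − (9.5·2 + 9·2) = 34 − 37 = -3.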